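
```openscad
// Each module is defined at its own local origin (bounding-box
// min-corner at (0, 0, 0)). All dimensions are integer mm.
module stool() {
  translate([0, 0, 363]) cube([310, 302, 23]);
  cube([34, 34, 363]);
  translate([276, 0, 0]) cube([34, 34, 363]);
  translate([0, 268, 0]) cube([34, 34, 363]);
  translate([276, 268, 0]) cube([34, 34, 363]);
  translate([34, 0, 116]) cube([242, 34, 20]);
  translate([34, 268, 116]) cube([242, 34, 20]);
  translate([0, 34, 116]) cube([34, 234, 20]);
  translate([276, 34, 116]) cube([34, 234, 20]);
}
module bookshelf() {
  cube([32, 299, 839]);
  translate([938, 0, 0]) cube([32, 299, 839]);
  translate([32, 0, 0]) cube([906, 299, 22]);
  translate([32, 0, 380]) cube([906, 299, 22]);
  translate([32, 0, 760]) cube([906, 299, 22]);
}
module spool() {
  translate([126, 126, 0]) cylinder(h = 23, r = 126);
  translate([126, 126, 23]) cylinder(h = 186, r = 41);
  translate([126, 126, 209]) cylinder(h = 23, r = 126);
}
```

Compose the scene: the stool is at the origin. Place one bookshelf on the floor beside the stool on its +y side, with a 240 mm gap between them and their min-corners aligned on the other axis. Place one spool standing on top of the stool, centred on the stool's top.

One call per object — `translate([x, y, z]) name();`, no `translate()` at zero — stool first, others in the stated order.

stool();
translate([0, 542, 0]) bookshelf();
translate([29, 25, 386]) spool();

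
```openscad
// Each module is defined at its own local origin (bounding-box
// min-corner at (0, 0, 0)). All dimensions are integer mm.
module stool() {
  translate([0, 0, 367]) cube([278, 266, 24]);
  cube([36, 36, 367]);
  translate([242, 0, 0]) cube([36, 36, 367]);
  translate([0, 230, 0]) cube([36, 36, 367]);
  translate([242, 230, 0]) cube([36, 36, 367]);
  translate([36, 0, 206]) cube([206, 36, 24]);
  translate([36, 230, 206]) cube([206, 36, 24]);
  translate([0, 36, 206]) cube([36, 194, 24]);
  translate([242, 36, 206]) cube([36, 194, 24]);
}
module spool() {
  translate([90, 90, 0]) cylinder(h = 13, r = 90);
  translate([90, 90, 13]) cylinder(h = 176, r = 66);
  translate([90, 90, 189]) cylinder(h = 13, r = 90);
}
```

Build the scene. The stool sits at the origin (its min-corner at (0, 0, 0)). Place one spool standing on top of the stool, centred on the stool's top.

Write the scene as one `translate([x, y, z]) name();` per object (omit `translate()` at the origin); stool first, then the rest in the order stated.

stool();
translate([49, 43, 391]) spool();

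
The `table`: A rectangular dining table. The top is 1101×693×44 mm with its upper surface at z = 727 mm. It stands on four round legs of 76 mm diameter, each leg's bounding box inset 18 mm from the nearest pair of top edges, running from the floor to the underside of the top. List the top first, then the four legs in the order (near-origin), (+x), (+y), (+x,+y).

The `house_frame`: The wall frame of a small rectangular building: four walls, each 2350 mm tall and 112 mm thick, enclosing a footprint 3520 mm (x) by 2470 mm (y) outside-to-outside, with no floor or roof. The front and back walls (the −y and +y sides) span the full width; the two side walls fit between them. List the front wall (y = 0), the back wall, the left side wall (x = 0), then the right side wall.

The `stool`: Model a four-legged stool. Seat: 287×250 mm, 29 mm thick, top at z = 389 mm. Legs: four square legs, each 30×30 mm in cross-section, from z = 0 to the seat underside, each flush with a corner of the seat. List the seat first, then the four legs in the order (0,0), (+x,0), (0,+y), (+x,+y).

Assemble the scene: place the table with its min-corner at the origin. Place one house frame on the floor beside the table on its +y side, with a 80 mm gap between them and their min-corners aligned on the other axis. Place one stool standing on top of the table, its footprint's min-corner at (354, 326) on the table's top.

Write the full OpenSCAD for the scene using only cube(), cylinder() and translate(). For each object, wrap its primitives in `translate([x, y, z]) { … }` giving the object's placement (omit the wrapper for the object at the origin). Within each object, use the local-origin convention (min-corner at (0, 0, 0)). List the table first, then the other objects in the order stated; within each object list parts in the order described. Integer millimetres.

translate([0, 0, 683]) cube([1101, 693, 44]);
translate([56, 56, 0]) cylinder(h = 683, r = 38);
translate([1045, 56, 0]) cylinder(h = 683, r = 38);
translate([56, 637, 0]) cylinder(h = 683, r = 38);
translate([1045, 637, 0]) cylinder(h = 683, r = 38);
translate([0, 773, 0]) {
  cube([3520, 112, 2350]);
  translate([0, 2358, 0]) cube([3520, 112, 2350]);
  translate([0, 112, 0]) cube([112, 2246, 2350]);
  translate([3408, 112, 0]) cube([112, 2246, 2350]);
}
translate([354, 326, 727]) {
  translate([0, 0, 360]) cube([287, 250, 29]);
  cube([30, 30, 360]);
  translate([257, 0, 0]) cube([30, 30, 360]);
  translate([0, 220, 0]) cube([30, 30, 360]);
  translate([257, 220, 0]) cube([30, 30, 360]);
}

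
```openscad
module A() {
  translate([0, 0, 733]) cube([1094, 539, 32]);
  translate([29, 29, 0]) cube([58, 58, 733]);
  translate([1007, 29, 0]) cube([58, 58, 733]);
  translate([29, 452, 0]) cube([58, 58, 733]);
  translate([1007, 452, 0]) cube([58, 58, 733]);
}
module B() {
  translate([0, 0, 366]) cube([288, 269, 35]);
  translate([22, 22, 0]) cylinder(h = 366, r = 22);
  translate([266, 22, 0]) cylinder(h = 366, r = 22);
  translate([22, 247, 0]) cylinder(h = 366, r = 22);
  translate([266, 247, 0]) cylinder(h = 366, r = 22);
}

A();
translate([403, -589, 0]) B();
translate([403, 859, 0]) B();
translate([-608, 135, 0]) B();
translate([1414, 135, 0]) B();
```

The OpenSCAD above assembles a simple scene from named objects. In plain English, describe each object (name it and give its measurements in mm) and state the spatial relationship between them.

A is a rectangular dining table. The top is 1094×539×32 mm with its upper surface at z = 765 mm. It stands on four 58×58 mm square legs, each inset 29 mm from the nearest pair of top edges, running from the floor to the underside of the top.

B is a four-legged stool. The seat is a 288×269×35 mm slab whose top surface is at z = 401 mm; four round legs, each 44 mm in diameter, run from the floor (z = 0) to the underside of the seat, each leg's axis is inset half a diameter from the nearest pair of seat edges (so the leg's bounding box is flush with the corner).

Four stools sit around the table at the −y, +y, −x, +x sides.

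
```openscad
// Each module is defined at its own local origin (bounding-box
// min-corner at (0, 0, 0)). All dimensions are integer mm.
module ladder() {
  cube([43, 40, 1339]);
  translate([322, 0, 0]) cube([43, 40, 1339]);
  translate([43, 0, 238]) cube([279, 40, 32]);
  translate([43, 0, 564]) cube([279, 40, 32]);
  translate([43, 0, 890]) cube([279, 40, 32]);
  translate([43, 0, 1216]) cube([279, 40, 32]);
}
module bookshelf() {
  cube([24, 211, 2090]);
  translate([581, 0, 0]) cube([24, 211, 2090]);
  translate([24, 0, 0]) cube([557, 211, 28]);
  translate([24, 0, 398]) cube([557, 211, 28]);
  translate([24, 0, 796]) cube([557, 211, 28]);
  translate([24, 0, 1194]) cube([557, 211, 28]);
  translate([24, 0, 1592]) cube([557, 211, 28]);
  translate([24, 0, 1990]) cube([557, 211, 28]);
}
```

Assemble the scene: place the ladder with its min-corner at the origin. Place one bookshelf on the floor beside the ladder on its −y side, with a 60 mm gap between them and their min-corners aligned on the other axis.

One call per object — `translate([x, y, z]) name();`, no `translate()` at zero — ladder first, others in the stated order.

ladder();
translate([0, -271, 0]) bookshelf();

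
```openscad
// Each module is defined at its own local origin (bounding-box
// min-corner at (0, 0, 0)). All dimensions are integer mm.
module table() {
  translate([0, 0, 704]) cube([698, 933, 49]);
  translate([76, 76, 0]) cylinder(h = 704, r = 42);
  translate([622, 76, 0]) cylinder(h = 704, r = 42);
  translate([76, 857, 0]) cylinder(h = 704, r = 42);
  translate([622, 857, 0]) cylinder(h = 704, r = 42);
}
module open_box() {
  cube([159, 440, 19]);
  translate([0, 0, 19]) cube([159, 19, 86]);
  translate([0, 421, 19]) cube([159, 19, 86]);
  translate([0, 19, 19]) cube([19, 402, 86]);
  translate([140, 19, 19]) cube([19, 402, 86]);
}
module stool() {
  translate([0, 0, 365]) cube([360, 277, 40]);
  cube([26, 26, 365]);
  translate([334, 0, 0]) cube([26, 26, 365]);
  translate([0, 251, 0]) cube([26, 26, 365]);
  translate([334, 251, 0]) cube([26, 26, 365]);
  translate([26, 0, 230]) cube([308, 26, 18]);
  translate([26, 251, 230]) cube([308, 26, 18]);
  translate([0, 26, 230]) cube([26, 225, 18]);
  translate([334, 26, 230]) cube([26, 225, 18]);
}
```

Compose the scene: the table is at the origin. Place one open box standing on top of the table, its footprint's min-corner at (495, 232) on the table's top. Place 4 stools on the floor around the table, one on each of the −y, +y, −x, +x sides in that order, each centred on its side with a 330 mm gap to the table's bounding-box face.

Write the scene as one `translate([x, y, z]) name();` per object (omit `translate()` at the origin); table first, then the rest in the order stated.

table();
translate([495, 232, 753]) open_box();
translate([169, -607, 0]) stool();
translate([169, 1263, 0]) stool();
translate([-690, 328, 0]) stool();
translate([1028, 328, 0]) stool();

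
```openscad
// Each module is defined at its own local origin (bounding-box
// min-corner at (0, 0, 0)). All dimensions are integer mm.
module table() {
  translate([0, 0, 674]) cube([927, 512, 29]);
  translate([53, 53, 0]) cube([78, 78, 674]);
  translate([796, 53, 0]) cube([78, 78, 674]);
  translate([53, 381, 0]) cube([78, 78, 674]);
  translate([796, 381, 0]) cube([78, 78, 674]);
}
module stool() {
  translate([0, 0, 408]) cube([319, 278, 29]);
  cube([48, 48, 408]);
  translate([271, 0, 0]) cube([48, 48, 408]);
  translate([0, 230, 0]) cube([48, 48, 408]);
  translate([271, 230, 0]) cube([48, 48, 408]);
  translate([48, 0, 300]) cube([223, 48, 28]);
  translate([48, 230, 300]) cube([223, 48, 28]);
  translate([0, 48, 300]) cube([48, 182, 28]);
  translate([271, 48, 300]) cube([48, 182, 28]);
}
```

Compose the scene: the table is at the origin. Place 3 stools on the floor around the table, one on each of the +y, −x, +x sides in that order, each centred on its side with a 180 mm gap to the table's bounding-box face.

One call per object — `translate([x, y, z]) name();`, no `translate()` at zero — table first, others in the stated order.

table();
translate([304, 692, 0]) stool();
translate([-499, 117, 0]) stool();
translate([1107, 117, 0]) stool();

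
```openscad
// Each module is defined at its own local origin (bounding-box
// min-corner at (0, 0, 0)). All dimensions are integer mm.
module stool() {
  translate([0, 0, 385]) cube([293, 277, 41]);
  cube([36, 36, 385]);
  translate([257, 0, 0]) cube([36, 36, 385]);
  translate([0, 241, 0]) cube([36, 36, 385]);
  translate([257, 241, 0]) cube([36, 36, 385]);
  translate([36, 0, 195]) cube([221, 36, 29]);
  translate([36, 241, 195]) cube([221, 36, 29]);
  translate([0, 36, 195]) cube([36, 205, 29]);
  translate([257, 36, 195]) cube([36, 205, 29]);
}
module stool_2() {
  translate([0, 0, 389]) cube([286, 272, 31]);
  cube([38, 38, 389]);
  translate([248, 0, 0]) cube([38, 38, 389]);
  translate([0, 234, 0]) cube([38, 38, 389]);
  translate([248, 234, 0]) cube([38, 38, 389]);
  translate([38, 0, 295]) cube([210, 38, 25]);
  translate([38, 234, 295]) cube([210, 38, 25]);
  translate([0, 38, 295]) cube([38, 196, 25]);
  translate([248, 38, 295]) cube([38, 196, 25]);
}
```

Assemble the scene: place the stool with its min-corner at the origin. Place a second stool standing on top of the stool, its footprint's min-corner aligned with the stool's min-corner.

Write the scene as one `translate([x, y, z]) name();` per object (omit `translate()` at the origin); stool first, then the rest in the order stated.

stool();
translate([0, 0, 426]) stool_2();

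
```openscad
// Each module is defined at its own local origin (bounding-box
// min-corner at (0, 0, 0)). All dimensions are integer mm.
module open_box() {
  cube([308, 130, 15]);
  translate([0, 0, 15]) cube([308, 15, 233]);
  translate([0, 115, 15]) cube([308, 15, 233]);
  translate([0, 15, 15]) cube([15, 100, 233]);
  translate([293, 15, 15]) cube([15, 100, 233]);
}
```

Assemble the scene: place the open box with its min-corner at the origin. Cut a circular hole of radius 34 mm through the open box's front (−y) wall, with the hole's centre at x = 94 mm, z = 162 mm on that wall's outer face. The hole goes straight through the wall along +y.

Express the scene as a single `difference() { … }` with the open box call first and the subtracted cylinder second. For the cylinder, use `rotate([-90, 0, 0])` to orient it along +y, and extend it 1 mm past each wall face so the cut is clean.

difference() {
  open_box();
  translate([94, -1, 162]) rotate([-90, 0, 0]) cylinder(h = 17, r = 34);
}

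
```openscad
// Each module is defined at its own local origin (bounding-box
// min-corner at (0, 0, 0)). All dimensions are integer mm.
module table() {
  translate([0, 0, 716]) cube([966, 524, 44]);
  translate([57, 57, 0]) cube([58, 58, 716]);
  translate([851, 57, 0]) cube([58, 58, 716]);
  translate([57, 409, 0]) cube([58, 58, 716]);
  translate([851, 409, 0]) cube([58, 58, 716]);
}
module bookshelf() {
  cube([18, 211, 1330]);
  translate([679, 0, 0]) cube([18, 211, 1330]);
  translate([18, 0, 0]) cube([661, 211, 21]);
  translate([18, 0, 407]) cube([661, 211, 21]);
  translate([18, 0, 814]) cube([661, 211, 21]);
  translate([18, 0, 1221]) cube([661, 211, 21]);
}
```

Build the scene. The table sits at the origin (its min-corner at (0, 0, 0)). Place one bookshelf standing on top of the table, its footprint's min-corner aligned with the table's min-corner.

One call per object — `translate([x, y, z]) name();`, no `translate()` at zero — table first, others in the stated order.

table();
translate([0, 0, 760]) bookshelf();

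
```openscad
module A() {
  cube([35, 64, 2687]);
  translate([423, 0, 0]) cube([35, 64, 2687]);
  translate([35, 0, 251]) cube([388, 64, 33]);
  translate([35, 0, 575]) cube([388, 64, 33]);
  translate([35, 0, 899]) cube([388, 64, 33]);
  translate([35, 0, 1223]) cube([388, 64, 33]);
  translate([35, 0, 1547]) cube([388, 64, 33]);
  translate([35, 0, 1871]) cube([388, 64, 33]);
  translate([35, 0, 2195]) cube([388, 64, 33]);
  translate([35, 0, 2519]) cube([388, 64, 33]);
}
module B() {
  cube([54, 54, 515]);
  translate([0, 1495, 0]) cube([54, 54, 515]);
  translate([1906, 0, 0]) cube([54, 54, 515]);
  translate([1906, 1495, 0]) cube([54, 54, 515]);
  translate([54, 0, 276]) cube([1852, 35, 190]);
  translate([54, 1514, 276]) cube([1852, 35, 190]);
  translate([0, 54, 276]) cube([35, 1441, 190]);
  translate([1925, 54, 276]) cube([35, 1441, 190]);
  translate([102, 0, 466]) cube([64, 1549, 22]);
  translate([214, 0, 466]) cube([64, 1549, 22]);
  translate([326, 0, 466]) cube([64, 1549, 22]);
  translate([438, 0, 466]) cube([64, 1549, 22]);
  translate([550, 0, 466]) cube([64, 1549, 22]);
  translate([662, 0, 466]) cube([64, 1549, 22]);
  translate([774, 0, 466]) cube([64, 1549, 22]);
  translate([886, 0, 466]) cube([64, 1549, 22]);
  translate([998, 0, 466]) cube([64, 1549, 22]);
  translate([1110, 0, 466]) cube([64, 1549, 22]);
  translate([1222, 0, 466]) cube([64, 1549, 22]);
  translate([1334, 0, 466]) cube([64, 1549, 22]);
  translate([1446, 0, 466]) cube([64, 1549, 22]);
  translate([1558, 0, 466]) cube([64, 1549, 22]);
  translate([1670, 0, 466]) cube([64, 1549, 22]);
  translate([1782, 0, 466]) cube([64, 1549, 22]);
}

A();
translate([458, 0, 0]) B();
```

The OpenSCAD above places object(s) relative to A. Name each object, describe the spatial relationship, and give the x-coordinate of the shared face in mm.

A is a ladder. B is a bed frame. The bed frame is against the ladder's +x side, with their −y faces flush. The x-coordinate of the shared face is 458 mm.

The ladder's +x face and the bed frame's −x face are both at x = 458 mm.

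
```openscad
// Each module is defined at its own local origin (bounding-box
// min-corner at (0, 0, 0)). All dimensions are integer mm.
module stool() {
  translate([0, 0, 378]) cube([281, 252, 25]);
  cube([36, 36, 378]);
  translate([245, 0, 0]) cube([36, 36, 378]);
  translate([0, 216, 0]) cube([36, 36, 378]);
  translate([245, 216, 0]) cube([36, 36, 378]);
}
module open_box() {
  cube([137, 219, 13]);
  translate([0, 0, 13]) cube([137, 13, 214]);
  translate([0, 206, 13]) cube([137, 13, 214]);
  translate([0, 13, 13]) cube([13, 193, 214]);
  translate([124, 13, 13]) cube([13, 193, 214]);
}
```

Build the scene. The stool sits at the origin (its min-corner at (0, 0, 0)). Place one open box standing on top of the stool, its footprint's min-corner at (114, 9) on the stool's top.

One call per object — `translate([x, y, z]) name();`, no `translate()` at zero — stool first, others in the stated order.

stool();
translate([114, 9, 403]) open_box();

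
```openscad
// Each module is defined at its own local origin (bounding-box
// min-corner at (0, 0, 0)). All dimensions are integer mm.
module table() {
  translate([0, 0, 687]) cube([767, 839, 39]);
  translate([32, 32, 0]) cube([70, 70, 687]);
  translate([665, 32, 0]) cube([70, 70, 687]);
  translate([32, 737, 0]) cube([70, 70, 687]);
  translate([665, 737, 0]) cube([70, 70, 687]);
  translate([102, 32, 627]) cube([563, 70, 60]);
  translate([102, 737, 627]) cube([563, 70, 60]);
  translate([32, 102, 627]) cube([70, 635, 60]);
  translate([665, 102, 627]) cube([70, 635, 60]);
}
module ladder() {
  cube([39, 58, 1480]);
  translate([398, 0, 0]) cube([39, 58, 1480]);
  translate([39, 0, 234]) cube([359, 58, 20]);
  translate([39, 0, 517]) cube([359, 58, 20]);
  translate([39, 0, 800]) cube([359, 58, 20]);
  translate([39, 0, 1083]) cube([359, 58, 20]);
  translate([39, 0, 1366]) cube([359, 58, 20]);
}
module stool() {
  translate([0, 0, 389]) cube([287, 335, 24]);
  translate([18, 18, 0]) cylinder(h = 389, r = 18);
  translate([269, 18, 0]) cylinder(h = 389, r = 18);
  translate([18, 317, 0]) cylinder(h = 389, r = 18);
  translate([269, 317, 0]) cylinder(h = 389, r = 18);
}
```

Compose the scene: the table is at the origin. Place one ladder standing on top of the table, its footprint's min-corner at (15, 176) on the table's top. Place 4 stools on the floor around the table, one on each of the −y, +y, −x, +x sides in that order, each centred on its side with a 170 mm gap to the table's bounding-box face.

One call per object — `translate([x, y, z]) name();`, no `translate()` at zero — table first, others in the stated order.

table();
translate([15, 176, 726]) ladder();
translate([240, -505, 0]) stool();
translate([240, 1009, 0]) stool();
translate([-457, 252, 0]) stool();
translate([937, 252, 0]) stool();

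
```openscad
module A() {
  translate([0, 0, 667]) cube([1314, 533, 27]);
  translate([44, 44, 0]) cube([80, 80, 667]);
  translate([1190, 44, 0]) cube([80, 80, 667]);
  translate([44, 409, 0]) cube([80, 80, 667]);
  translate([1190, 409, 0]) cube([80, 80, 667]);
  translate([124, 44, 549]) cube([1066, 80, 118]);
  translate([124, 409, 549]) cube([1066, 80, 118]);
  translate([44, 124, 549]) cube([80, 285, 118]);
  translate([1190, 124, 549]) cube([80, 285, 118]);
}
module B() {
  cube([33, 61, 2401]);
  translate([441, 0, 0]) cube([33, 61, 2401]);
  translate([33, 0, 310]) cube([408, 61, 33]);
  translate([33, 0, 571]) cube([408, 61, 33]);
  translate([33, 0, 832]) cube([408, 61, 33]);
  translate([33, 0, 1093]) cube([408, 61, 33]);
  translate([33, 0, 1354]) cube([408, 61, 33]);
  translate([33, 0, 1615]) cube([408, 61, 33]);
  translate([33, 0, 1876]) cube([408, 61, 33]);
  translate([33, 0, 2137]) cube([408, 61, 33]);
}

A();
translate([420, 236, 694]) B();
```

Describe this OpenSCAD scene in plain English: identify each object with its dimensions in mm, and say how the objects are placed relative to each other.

A is a rectangular dining table. The top is 1314×533×27 mm with its upper surface at z = 694 mm. It stands on four 80×80 mm square legs, each inset 44 mm from the nearest pair of top edges, running from the floor to the underside of the top. Four apron rails, 80 mm thick and 118 mm tall, run between adjacent legs with their top edges flush with the underside of the top and their outer faces flush with the legs' outer faces.

B is a wooden ladder with two side rails of 33×61 mm section and 2401 mm height, set 474 mm apart overall. Between them run 8 rectangular rungs (61 mm deep, 33 mm thick), front faces flush with the rails' −y face. The bottom of the first rung is 310 mm above the floor and each subsequent rung is 261 mm higher than the one below.

The ladder is on top of the table, centred.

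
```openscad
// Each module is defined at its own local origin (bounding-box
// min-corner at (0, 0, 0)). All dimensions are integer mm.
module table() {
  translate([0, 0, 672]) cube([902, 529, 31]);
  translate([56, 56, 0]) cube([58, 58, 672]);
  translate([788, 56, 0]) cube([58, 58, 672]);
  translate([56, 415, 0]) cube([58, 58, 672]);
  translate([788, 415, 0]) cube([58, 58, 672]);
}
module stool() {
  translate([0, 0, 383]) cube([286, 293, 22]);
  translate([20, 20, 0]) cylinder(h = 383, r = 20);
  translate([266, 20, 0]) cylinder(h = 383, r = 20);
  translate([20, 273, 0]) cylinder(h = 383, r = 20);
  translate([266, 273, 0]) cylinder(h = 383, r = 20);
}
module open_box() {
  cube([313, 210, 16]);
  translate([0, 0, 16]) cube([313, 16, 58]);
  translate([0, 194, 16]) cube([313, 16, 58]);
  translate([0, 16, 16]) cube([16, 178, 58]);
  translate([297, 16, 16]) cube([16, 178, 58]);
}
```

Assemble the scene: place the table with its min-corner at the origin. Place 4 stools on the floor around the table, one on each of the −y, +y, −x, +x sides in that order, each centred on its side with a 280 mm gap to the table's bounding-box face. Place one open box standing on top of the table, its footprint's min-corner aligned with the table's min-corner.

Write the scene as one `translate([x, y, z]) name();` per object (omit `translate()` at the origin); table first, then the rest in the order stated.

table();
translate([308, -573, 0]) stool();
translate([308, 809, 0]) stool();
translate([-566, 118, 0]) stool();
translate([1182, 118, 0]) stool();
translate([0, 0, 703]) open_box();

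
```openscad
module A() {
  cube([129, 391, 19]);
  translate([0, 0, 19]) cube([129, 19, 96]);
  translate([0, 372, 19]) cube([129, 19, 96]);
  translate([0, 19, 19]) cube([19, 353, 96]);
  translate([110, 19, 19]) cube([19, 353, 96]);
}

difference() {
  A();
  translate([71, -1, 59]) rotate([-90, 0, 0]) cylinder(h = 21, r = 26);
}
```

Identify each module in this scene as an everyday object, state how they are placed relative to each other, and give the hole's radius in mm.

The subtracted cylinder has r = 26 mm.

A is an open box. The open box has a circular hole through its front wall. The hole's radius is 26 mm.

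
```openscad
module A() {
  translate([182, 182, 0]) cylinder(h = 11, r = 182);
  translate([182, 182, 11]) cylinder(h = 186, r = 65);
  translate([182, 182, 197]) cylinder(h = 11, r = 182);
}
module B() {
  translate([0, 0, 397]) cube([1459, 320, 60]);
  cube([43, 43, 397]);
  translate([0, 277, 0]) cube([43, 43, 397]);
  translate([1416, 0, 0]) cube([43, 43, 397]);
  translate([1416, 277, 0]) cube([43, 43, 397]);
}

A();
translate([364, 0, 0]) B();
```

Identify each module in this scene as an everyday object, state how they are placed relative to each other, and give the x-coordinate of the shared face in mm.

The spool's +x face and the bench's −x face are both at x = 364 mm.

A is a spool. B is a bench. The bench is against the spool's +x side, with their −y faces flush. The x-coordinate of the shared face is 364 mm.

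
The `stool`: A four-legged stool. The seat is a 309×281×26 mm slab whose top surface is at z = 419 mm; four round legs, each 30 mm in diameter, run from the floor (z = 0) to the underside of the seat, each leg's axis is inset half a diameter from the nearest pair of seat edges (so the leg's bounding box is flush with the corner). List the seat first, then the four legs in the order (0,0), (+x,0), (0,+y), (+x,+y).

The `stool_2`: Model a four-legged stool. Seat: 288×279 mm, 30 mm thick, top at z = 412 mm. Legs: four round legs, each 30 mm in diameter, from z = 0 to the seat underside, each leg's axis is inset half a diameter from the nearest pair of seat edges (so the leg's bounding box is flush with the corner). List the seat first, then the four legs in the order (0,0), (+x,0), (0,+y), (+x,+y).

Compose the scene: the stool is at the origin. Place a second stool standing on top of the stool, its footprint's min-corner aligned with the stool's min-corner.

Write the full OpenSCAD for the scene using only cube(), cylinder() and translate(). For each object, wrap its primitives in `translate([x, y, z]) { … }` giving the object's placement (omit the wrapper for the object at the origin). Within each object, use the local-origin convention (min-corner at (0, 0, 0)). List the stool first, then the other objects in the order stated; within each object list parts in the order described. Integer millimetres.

translate([0, 0, 393]) cube([309, 281, 26]);
translate([15, 15, 0]) cylinder(h = 393, r = 15);
translate([294, 15, 0]) cylinder(h = 393, r = 15);
translate([15, 266, 0]) cylinder(h = 393, r = 15);
translate([294, 266, 0]) cylinder(h = 393, r = 15);
translate([0, 0, 419]) {
  translate([0, 0, 382]) cube([288, 279, 30]);
  translate([15, 15, 0]) cylinder(h = 382, r = 15);
  translate([273, 15, 0]) cylinder(h = 382, r = 15);
  translate([15, 264, 0]) cylinder(h = 382, r = 15);
  translate([273, 264, 0]) cylinder(h = 382, r = 15);
}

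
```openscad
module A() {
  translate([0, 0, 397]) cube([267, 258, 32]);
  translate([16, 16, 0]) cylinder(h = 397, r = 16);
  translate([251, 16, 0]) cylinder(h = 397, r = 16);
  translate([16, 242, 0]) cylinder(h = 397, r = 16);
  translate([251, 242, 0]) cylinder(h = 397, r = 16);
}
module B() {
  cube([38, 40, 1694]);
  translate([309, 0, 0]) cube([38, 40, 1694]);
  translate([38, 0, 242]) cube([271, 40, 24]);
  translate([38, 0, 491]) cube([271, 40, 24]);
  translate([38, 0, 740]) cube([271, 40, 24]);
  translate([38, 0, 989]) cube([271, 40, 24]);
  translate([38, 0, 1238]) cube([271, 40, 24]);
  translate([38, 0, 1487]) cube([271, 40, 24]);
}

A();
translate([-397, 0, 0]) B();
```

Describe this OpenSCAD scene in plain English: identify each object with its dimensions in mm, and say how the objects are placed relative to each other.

A is a four-legged stool. The seat is 267×258 mm, 32 mm thick, top at z = 429 mm. It stands on four round legs, each 32 mm in diameter, from z = 0 to the seat underside, each leg's axis is inset half a diameter from the nearest pair of seat edges (so the leg's bounding box is flush with the corner).

B is a wooden ladder with two side rails of 38×40 mm section and 1694 mm height, set 347 mm apart overall. Between them run 6 rectangular rungs (40 mm deep, 24 mm thick), front faces flush with the rails' −y face. The bottom of the first rung is 242 mm above the floor and each subsequent rung is 249 mm higher than the one below.

The ladder is on the floor beside the stool on its −x side.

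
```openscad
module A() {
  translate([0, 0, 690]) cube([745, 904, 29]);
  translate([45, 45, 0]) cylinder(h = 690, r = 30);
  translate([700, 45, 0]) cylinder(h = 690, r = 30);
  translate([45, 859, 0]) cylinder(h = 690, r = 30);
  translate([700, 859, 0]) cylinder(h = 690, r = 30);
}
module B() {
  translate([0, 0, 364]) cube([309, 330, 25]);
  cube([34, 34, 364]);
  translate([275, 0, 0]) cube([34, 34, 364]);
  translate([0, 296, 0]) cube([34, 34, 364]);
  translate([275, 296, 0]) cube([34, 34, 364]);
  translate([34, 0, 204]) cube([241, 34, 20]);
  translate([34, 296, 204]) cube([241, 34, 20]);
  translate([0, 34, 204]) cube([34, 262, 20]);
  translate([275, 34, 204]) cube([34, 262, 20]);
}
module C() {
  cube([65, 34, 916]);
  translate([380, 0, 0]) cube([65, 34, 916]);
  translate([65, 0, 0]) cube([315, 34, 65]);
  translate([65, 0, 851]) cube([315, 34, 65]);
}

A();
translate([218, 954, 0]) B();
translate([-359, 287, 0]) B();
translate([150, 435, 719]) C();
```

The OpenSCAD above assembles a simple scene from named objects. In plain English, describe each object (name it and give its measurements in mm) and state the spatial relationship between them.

A is a table with a 745×904 mm rectangular top, 29 mm thick, top surface at z = 719 mm, supported by four round legs of 60 mm diameter, each leg's bounding box inset 15 mm from the nearest pair of top edges, running from the floor.

B is a four-legged stool. The seat is a 309×330×25 mm slab whose top surface is at z = 389 mm; four square legs, each 34×34 mm in cross-section, run from the floor (z = 0) to the underside of the seat, each flush with a corner of the seat. Four stretchers, 34 mm wide and 20 mm tall, connect adjacent legs with their undersides at z = 204 mm, each running between the inner faces of the legs it joins and aligned with the legs' outer faces on the other axis.

C is a rectangular picture frame lying in the x–z plane (depth along y). The opening is 315 mm wide (x) by 786 mm tall (z), surrounded by a border 65 mm wide on all four sides. The frame is 34 mm deep and is made of two full-height vertical stiles with two horizontal rails fitted between them.

Two stools sit around the table at the +y, −x sides. The picture frame is on top of the table, centred.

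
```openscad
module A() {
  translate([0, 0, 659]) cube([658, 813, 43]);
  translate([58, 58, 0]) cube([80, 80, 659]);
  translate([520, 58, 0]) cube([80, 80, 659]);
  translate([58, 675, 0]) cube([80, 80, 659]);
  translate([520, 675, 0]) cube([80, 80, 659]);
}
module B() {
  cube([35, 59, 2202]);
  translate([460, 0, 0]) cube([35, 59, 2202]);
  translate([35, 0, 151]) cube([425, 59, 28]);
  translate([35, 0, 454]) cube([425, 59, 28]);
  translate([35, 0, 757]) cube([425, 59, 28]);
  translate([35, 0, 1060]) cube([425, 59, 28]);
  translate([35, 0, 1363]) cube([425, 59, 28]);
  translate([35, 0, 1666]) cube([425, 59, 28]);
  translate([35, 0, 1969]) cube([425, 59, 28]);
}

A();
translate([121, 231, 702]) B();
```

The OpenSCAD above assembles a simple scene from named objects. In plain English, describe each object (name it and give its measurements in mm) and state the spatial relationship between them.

A is a table with a 658×813 mm rectangular top, 43 mm thick, top surface at z = 702 mm, supported by four 80×80 mm square legs, each inset 58 mm from the nearest pair of top edges, running from the floor.

B is a wooden ladder with two side rails of 35×59 mm section and 2202 mm height, set 495 mm apart overall. Between them run 7 rectangular rungs (59 mm deep, 28 mm thick), front faces flush with the rails' −y face. The bottom of the first rung is 151 mm above the floor and each subsequent rung is 303 mm higher than the one below.

The ladder is on top of the table.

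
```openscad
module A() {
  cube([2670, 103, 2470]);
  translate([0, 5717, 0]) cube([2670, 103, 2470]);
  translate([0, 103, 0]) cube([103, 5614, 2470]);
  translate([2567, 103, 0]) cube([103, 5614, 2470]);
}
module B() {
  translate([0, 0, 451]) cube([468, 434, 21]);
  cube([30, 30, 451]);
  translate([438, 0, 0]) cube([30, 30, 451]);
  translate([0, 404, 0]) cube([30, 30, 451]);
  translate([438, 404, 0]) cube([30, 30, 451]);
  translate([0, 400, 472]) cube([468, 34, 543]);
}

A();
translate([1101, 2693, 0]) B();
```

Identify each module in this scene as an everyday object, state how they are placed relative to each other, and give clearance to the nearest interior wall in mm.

A is a house frame. B is a chair. The chair sits inside the house frame, centred. The clearance to the nearest interior wall is 998 mm.

Clearances: x = 998, y = 2590; minimum 998 mm.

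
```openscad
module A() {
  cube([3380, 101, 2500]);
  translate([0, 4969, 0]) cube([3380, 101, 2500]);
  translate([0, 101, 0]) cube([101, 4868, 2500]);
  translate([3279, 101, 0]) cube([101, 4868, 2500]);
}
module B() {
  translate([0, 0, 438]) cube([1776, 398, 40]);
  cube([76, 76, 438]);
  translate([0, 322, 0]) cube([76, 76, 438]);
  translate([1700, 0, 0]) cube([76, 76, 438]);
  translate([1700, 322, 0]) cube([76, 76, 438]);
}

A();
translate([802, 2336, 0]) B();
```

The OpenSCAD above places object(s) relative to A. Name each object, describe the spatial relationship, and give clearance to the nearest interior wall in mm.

Clearances: x = 701, y = 2235; minimum 701 mm.

A is a house frame. B is a bench. The bench sits inside the house frame, centred. The clearance to the nearest interior wall is 701 mm.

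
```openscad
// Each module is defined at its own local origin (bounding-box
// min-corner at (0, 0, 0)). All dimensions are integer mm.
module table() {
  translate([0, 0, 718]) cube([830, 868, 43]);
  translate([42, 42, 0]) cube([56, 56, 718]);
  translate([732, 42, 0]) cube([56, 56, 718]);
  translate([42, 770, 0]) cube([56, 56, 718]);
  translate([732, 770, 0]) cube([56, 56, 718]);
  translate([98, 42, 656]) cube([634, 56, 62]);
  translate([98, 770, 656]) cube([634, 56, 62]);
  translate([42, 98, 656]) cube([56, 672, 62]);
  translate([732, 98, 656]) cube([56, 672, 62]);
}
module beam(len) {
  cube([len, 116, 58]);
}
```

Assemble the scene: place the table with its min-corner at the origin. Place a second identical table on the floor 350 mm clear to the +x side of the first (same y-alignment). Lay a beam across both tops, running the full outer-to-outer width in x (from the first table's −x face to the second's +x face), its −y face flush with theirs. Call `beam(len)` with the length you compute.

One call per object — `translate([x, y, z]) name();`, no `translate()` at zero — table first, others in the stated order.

table();
translate([1180, 0, 0]) table();
translate([0, 0, 761]) beam(2010);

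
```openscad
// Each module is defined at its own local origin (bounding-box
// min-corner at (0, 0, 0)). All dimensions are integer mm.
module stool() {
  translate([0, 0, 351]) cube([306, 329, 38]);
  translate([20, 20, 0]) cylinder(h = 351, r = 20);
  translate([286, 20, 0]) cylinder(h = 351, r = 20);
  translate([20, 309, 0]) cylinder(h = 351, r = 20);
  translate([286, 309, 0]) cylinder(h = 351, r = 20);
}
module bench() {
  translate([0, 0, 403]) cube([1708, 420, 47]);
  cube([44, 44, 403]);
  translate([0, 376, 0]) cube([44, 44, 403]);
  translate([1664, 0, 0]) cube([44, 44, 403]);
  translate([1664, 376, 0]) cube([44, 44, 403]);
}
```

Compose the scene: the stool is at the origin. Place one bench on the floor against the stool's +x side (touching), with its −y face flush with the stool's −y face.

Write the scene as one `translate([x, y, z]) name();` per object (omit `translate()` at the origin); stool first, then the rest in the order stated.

stool();
translate([306, 0, 0]) bench();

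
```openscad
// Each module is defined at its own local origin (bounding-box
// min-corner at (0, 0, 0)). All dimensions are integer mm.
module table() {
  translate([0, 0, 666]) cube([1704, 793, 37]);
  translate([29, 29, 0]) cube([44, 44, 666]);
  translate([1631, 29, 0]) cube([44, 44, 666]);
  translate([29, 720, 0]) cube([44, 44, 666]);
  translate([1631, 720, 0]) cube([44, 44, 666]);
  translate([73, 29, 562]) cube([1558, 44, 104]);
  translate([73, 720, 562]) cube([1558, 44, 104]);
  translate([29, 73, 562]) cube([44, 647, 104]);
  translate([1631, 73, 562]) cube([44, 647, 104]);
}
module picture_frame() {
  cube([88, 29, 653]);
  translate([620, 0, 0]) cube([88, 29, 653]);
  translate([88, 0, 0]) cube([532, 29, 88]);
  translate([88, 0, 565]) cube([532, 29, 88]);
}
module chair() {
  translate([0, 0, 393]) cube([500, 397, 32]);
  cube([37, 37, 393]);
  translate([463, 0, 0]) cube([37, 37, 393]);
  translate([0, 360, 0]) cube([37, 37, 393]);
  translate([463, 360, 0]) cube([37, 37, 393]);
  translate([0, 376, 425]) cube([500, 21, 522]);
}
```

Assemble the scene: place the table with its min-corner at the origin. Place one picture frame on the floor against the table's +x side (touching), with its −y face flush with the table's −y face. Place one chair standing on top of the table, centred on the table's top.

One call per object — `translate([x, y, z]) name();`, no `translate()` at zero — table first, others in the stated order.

table();
translate([1704, 0, 0]) picture_frame();
translate([602, 198, 703]) chair();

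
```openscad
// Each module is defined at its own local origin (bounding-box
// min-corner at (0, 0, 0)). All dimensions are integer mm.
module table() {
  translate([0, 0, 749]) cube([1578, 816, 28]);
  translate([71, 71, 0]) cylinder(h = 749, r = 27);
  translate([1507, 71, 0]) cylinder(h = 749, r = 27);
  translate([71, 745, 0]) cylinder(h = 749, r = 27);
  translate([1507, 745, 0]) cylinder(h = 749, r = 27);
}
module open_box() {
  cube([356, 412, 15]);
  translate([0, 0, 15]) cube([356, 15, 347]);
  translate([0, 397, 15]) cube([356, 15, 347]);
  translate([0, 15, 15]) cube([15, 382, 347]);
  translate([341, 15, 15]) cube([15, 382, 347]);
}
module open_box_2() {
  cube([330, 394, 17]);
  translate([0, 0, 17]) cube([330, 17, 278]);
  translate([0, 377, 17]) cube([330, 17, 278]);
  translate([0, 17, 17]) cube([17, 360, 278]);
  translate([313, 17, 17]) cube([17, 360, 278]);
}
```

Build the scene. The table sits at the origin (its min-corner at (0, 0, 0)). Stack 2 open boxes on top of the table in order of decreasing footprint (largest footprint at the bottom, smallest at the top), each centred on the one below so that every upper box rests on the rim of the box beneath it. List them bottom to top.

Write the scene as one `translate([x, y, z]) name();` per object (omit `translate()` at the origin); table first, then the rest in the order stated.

table();
translate([611, 202, 777]) open_box();
translate([624, 211, 1139]) open_box_2();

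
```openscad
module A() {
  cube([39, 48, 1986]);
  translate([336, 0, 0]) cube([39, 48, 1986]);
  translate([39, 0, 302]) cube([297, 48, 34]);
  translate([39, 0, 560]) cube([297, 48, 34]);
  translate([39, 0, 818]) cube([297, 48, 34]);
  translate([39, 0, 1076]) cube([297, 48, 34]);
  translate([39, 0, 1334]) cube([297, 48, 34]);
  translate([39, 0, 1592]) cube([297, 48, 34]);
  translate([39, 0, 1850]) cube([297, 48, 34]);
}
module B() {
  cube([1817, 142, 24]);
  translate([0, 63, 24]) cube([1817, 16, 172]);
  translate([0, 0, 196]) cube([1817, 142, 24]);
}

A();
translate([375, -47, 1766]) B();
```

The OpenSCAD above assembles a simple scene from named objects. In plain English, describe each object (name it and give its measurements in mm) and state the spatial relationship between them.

A is a wooden ladder with two side rails of 39×48 mm section and 1986 mm height, set 375 mm apart overall. Between them run 7 rectangular rungs (48 mm deep, 34 mm thick), front faces flush with the rails' −y face. The bottom of the first rung is 302 mm above the floor and each subsequent rung is 258 mm higher than the one below.

B is an I-beam lying along x, 1817 mm long. Overall section height 220 mm. Two flanges 142 mm wide (y) and 24 mm thick, one on the floor and one at the top; a web 16 mm thick runs between them, centred on the flange width.

The I-beam is beside the ladder with their tops flush at z = 1986.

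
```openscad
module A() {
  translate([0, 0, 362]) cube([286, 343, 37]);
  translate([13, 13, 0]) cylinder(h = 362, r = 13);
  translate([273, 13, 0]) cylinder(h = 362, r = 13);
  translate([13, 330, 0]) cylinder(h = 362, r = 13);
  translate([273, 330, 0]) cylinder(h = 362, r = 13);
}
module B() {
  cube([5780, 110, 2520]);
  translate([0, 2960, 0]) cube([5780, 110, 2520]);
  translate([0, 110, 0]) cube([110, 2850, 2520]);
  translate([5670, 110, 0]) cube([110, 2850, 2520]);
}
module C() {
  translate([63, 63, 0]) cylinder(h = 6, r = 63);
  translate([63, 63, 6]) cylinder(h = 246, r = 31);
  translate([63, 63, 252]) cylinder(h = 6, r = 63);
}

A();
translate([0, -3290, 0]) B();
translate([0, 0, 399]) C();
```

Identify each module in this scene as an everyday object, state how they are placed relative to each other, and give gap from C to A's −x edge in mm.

A is a stool. B is a house frame. C is a spool. The house frame is on the floor beside the stool on its −y side. The spool is on top of the stool. The gap from the spool to the stool's −x edge is 0 mm.

The spool's min-x is at 0; the stool's min-x is 0; gap = 0 mm.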